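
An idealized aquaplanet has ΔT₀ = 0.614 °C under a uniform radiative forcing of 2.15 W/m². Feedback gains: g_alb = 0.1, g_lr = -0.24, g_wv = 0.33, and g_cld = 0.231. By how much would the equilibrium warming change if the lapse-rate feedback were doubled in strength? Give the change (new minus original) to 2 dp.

-0.31 °C

Original: g = 0.421, ΔT = 0.614/(1−0.421) = 1.0604 °C.
With doubled lapse-rate: g' = 0.181, ΔT' = 0.614/(1−0.181) = 0.7497 °C.
Change = 0.7497 − 1.0604 = -0.31 °C.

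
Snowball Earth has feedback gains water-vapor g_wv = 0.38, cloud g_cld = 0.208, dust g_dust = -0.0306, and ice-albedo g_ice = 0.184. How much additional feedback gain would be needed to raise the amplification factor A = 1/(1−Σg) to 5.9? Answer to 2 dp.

Current total gain = 0.7414.
Target gain for A = 5.9: g* = 1 − 1/5.9 = 0.8305.
Additional gain needed = 0.8305 − 0.7414 = 0.09.

0.09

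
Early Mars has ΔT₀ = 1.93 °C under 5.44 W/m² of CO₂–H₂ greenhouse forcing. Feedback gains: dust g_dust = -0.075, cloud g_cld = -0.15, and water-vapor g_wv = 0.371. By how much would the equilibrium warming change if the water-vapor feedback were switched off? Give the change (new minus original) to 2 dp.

Original: g = 0.146, ΔT = 1.93/(1−0.146) = 2.2600 °C.
Without water-vapor: g' = -0.225, ΔT' = 1.93/(1+0.225) = 1.5755 °C.
Change = 1.5755 − 2.2600 = -0.68 °C.

-0.68 °C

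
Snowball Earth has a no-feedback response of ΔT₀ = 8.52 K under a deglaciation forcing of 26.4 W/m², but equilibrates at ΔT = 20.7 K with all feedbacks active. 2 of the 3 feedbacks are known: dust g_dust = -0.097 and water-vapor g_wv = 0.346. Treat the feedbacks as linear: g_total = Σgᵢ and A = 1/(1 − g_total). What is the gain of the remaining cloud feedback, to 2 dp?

0.34

Amplification A = ΔT/ΔT₀ = 20.7/8.52 = 2.43.
Total gain g = 1 − 1/A = 1 − 1/2.43 = 0.5885.
Known gains sum to -0.097 + 0.346 = 0.249.
g_cld = 0.5885 − 0.249 = 0.34.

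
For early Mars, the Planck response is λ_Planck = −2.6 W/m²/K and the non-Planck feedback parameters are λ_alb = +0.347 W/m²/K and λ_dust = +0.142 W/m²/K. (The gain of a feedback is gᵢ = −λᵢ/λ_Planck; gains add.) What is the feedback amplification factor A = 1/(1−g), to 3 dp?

Convert to gains: g_alb = 0.347/2.6 = 0.1335; g_dust = 0.142/2.6 = 0.05462.
Total gain g = 0.18812.
A = 1/(1 − 0.18812) = 1.232.

1.232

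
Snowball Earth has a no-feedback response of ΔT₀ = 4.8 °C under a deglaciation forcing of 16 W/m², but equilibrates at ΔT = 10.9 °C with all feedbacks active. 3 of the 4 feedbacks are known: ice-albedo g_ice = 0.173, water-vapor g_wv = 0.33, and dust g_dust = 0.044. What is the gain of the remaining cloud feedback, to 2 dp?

Amplification A = ΔT/ΔT₀ = 10.9/4.8 = 2.271.
Total gain g = 1 − 1/A = 1 − 1/2.271 = 0.5597.
Known gains sum to 0.173 + 0.33 + 0.044 = 0.547.
g_cld = 0.5597 − 0.547 = 0.01.

0.01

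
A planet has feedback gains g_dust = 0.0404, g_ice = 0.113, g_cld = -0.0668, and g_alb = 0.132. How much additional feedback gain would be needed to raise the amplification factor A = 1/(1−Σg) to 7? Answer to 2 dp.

0.64

Current total gain = 0.2186.
Target gain for A = 7: g* = 1 − 1/7 = 0.8571.
Additional gain needed = 0.8571 − 0.2186 = 0.64.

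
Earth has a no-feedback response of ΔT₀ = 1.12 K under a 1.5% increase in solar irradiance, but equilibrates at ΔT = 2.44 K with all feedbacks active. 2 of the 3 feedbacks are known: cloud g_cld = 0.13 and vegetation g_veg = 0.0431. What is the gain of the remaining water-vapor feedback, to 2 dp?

Amplification A = ΔT/ΔT₀ = 2.44/1.12 = 2.179.
Total gain g = 1 − 1/A = 1 − 1/2.179 = 0.5411.
Known gains sum to 0.13 + 0.0431 = 0.1731.
g_wv = 0.5411 − 0.1731 = 0.37.

0.37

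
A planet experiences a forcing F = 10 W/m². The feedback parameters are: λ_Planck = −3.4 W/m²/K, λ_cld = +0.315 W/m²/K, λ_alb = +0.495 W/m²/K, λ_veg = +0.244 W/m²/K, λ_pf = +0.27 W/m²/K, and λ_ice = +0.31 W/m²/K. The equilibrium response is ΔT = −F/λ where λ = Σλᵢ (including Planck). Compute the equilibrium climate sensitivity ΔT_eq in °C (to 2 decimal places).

Net feedback parameter λ = (−3.4) + (+0.315) + (+0.495) + (+0.244) + (+0.27) + (+0.31) = -1.766 W/m²/K.
ΔT = −F/λ = −10/(-1.766) = 5.66 °C.

5.66 °C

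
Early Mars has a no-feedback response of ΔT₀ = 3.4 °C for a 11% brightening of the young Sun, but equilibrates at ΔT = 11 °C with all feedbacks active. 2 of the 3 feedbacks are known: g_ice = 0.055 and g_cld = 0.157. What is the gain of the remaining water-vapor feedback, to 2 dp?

Amplification A = ΔT/ΔT₀ = 11/3.4 = 3.235.
Total gain g = 1 − 1/A = 1 − 1/3.235 = 0.6909.
Known gains sum to 0.055 + 0.157 = 0.212.
g_wv = 0.6909 − 0.212 = 0.48.

0.48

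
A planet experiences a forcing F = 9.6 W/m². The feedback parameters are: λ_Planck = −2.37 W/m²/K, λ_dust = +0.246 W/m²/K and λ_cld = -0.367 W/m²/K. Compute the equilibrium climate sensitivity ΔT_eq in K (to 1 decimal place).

3.9 K

Net feedback parameter λ = (−2.37) + (+0.246) + (-0.367) = -2.491 W/m²/K.
ΔT = −F/λ = −9.6/(-2.491) = 3.9 K.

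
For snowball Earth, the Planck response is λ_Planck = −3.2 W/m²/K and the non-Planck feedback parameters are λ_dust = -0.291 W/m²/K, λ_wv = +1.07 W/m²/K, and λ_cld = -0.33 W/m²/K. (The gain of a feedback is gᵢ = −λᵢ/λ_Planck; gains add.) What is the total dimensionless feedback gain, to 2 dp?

Convert to gains: g_dust = -0.291/3.2 = -0.09094; g_wv = 1.07/3.2 = 0.3344; g_cld = -0.33/3.2 = -0.1031.
Total gain g = 0.14036.

0.14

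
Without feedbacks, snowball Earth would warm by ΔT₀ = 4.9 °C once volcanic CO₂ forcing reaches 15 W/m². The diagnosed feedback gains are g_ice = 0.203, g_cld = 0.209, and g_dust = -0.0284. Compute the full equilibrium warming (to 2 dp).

7.95 °C

Total gain g = 0.203 + 0.209 − 0.0284 = 0.3836.
Amplification A = 1/(1 − 0.3836) = 1.622.
ΔT = 4.9 × 1.622 = 7.95 °C.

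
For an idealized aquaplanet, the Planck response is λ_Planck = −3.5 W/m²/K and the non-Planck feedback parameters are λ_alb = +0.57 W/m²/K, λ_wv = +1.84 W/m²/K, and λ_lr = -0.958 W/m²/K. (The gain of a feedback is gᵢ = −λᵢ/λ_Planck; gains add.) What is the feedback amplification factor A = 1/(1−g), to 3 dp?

Convert to gains: g_alb = 0.57/3.5 = 0.1629; g_wv = 1.84/3.5 = 0.5257; g_lr = -0.958/3.5 = -0.2737.
Total gain g = 0.4149.
A = 1/(1 − 0.4149) = 1.709.

1.709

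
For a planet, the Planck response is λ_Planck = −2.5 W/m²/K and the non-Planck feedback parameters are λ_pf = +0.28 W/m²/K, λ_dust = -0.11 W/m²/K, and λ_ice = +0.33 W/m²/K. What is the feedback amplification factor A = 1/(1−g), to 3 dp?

Convert to gains: g_pf = 0.28/2.5 = 0.112; g_dust = -0.11/2.5 = -0.044; g_ice = 0.33/2.5 = 0.132.
Total gain g = 0.2.
A = 1/(1 − 0.2) = 1.250.

1.250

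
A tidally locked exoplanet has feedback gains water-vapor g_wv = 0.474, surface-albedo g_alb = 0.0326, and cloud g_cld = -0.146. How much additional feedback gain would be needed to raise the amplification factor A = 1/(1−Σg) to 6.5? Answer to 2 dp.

Current total gain = 0.3606.
Target gain for A = 6.5: g* = 1 − 1/6.5 = 0.8462.
Additional gain needed = 0.8462 − 0.3606 = 0.49.

0.49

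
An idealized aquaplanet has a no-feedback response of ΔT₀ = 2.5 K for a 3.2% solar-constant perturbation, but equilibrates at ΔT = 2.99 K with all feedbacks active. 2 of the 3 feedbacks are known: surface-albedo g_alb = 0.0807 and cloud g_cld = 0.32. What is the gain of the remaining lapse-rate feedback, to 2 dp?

-0.24

Amplification A = ΔT/ΔT₀ = 2.99/2.5 = 1.196.
Total gain g = 1 − 1/A = 1 − 1/1.196 = 0.1639.
Known gains sum to 0.0807 + 0.32 = 0.4007.
g_lr = 0.1639 − 0.4007 = -0.24.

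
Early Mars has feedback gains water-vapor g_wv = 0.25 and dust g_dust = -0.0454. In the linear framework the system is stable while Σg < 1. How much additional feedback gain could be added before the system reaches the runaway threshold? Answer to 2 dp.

0.80

Current total gain = 0.25 − 0.0454 = 0.2046.
Margin to runaway = 1 − 0.2046 = 0.80.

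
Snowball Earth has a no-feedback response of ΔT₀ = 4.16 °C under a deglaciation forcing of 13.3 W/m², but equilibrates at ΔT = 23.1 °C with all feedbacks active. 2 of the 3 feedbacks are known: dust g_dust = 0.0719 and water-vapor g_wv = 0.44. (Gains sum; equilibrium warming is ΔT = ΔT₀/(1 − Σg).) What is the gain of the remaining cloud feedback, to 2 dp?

0.31

Amplification A = ΔT/ΔT₀ = 23.1/4.16 = 5.553.
Total gain g = 1 − 1/A = 1 − 1/5.553 = 0.8199.
Known gains sum to 0.0719 + 0.44 = 0.5119.
g_cld = 0.8199 − 0.5119 = 0.31.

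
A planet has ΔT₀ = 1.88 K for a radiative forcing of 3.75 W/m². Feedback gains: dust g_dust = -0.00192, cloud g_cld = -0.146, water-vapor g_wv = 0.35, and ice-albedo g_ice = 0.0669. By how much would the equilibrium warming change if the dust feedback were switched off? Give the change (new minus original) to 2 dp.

0.01 K

Original: g = 0.26898, ΔT = 1.88/(1−0.26898) = 2.5717 K.
Without dust: g' = 0.2709, ΔT' = 1.88/(1−0.2709) = 2.5785 K.
Change = 2.5785 − 2.5717 = 0.01 K.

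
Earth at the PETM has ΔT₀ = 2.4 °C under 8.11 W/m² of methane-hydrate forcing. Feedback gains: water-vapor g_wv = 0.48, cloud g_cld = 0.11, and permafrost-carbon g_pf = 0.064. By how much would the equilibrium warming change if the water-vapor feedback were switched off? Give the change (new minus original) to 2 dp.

Original: g = 0.654, ΔT = 2.4/(1−0.654) = 6.9364 °C.
Without water-vapor: g' = 0.174, ΔT' = 2.4/(1−0.174) = 2.9056 °C.
Change = 2.9056 − 6.9364 = -4.03 °C.

-4.03 °C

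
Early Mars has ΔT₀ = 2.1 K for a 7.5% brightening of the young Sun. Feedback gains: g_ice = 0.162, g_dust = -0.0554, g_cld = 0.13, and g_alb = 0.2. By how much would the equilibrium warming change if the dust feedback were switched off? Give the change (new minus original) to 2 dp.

Original: g = 0.4366, ΔT = 2.1/(1−0.4366) = 3.7274 K.
Without dust: g' = 0.492, ΔT' = 2.1/(1−0.492) = 4.1339 K.
Change = 4.1339 − 3.7274 = 0.41 K.

0.41 K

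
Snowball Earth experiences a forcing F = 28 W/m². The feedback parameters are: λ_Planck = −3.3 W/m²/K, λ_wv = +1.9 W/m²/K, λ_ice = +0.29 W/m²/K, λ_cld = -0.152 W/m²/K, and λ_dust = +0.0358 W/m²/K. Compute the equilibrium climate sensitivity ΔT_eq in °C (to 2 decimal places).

Net feedback parameter λ = (−3.3) + (+1.9) + (+0.29) + (-0.152) + (+0.0358) = -1.2262 W/m²/K.
ΔT = −F/λ = −28/(-1.2262) = 22.83 °C.

22.83 °C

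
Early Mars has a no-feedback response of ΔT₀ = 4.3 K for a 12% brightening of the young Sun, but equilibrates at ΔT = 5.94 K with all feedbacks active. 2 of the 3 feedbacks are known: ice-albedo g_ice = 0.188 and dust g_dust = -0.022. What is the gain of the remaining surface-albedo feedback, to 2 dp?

0.11

Amplification A = ΔT/ΔT₀ = 5.94/4.3 = 1.381.
Total gain g = 1 − 1/A = 1 − 1/1.381 = 0.2759.
Known gains sum to 0.188 − 0.022 = 0.166.
g_alb = 0.2759 − 0.166 = 0.11.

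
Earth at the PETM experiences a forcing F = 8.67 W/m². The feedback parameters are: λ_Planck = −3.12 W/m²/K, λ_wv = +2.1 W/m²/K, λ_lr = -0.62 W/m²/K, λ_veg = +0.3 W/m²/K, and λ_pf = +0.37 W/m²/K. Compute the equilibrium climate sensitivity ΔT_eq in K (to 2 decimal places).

Net feedback parameter λ = (−3.12) + (+2.1) + (-0.62) + (+0.3) + (+0.37) = -0.97 W/m²/K.
ΔT = −F/λ = −8.67/(-0.97) = 8.94 K.

8.94 K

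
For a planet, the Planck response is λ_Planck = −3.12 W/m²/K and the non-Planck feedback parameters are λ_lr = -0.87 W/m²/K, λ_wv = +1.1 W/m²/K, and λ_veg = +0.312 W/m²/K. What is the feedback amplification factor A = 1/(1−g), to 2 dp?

Convert to gains: g_lr = -0.87/3.12 = -0.2788; g_wv = 1.1/3.12 = 0.3526; g_veg = 0.312/3.12 = 0.1.
Total gain g = 0.1738.
A = 1/(1 − 0.1738) = 1.21.

1.21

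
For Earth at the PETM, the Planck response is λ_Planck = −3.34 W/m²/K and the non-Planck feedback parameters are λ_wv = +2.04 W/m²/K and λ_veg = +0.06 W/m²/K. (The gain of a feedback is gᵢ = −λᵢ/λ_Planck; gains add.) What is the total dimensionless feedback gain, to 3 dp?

0.629

Convert to gains: g_wv = 2.04/3.34 = 0.6108; g_veg = 0.06/3.34 = 0.01796.
Total gain g = 0.62876.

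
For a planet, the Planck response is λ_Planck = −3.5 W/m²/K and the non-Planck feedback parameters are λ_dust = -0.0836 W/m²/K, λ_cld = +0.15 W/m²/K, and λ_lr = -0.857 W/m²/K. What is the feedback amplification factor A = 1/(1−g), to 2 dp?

Convert to gains: g_dust = -0.0836/3.5 = -0.02389; g_cld = 0.15/3.5 = 0.04286; g_lr = -0.857/3.5 = -0.2449.
Total gain g = -0.22593.
A = 1/(1 + 0.22593) = 0.82.

0.82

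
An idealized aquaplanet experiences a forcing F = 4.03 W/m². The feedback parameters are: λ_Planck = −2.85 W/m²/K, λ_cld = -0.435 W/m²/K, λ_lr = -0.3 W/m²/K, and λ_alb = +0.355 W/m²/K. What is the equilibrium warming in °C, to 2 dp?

1.25 °C

Net feedback parameter λ = (−2.85) + (-0.435) + (-0.3) + (+0.355) = -3.23 W/m²/K.
ΔT = −F/λ = −4.03/(-3.23) = 1.25 °C.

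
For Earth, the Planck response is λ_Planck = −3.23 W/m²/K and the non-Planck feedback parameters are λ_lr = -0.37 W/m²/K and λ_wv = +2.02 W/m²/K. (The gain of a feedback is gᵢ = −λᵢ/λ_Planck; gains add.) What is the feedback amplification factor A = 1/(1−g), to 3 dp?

2.044

Convert to gains: g_lr = -0.37/3.23 = -0.1146; g_wv = 2.02/3.23 = 0.6254.
Total gain g = 0.5108.
A = 1/(1 − 0.5108) = 2.044.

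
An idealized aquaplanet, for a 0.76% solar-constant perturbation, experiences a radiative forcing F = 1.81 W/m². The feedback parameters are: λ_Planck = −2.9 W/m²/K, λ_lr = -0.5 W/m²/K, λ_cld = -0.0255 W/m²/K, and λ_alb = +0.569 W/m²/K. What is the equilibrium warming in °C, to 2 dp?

Net feedback parameter λ = (−2.9) + (-0.5) + (-0.0255) + (+0.569) = -2.8565 W/m²/K.
ΔT = −F/λ = −1.81/(-2.8565) = 0.63 °C.

0.63 °C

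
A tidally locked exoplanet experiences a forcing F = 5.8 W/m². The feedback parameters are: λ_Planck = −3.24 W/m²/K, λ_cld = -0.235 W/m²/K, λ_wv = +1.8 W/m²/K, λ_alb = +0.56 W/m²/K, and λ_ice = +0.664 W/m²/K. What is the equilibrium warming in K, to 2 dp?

Net feedback parameter λ = (−3.24) + (-0.235) + (+1.8) + (+0.56) + (+0.664) = -0.451 W/m²/K.
ΔT = −F/λ = −5.8/(-0.451) = 12.86 K.

12.86 K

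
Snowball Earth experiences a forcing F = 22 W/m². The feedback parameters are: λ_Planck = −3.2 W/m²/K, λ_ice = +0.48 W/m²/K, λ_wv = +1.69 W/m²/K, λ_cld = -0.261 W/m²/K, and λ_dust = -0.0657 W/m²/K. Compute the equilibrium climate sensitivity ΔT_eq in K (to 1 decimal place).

Net feedback parameter λ = (−3.2) + (+0.48) + (+1.69) + (-0.261) + (-0.0657) = -1.3567 W/m²/K.
ΔT = −F/λ = −22/(-1.3567) = 16.2 K.

16.2 K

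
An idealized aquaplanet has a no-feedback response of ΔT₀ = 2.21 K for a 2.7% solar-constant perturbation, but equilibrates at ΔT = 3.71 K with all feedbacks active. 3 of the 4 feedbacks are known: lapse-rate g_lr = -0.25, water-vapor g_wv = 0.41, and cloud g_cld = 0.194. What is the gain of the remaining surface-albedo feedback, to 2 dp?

Amplification A = ΔT/ΔT₀ = 3.71/2.21 = 1.679.
Total gain g = 1 − 1/A = 1 − 1/1.679 = 0.4044.
Known gains sum to -0.25 + 0.41 + 0.194 = 0.354.
g_alb = 0.4044 − 0.354 = 0.05.

0.05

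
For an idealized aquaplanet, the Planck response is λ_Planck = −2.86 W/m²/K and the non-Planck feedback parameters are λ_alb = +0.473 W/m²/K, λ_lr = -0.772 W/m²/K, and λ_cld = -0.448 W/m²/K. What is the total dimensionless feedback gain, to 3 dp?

-0.261

Convert to gains: g_alb = 0.473/2.86 = 0.1654; g_lr = -0.772/2.86 = -0.2699; g_cld = -0.448/2.86 = -0.1566.
Total gain g = -0.2611.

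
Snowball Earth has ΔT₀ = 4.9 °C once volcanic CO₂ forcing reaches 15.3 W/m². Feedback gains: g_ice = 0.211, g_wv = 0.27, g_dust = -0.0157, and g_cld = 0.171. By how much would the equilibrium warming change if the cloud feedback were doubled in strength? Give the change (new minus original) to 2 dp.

11.96 °C

Original: g = 0.6363, ΔT = 4.9/(1−0.6363) = 13.4726 °C.
With doubled cloud: g' = 0.8073, ΔT' = 4.9/(1−0.8073) = 25.4281 °C.
Change = 25.4281 − 13.4726 = 11.96 °C.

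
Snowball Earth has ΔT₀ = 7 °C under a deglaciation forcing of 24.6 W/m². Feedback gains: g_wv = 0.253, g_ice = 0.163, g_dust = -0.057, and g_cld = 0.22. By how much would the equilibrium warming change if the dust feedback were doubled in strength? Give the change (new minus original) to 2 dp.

Original: g = 0.579, ΔT = 7/(1−0.579) = 16.6271 °C.
With doubled dust: g' = 0.522, ΔT' = 7/(1−0.522) = 14.6444 °C.
Change = 14.6444 − 16.6271 = -1.98 °C.

-1.98 °C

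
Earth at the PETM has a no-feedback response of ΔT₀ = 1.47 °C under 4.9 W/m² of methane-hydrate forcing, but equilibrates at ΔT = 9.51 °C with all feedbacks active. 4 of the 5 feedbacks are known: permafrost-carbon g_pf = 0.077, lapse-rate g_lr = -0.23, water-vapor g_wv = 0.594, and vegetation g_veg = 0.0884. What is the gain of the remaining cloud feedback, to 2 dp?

0.32

Amplification A = ΔT/ΔT₀ = 9.51/1.47 = 6.469.
Total gain g = 1 − 1/A = 1 − 1/6.469 = 0.8454.
Known gains sum to 0.077 − 0.23 + 0.594 + 0.0884 = 0.5294.
g_cld = 0.8454 − 0.5294 = 0.32.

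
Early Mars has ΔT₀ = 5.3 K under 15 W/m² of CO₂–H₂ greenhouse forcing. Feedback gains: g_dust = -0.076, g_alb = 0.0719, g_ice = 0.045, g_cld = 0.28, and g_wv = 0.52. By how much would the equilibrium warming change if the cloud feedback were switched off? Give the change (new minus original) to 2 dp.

-21.24 K

Original: g = 0.8409, ΔT = 5.3/(1−0.8409) = 33.3124 K.
Without cloud: g' = 0.5609, ΔT' = 5.3/(1−0.5609) = 12.0701 K.
Change = 12.0701 − 33.3124 = -21.24 K.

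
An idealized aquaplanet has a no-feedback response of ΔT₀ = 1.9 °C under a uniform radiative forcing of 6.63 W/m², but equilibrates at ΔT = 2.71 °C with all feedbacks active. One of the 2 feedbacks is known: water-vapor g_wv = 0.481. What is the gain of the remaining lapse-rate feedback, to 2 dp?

Amplification A = ΔT/ΔT₀ = 2.71/1.9 = 1.426.
Total gain g = 1 − 1/A = 1 − 1/1.426 = 0.2987.
The known gain is 0.481.
g_lr = 0.2987 − 0.481 = -0.18.

-0.18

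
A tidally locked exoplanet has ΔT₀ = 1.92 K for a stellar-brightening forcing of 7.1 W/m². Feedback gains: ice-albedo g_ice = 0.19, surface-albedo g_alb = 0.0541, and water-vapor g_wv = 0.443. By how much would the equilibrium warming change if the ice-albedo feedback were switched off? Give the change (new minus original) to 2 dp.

-2.32 K

Original: g = 0.6871, ΔT = 1.92/(1−0.6871) = 6.1361 K.
Without ice-albedo: g' = 0.4971, ΔT' = 1.92/(1−0.4971) = 3.8179 K.
Change = 3.8179 − 6.1361 = -2.32 K.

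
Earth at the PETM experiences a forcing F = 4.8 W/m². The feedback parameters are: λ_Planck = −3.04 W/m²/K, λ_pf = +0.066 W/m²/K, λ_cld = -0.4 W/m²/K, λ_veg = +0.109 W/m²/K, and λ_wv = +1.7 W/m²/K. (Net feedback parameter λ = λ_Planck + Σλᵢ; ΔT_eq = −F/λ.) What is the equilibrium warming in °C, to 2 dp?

3.07 °C

Net feedback parameter λ = (−3.04) + (+0.066) + (-0.4) + (+0.109) + (+1.7) = -1.565 W/m²/K.
ΔT = −F/λ = −4.8/(-1.565) = 3.07 °C.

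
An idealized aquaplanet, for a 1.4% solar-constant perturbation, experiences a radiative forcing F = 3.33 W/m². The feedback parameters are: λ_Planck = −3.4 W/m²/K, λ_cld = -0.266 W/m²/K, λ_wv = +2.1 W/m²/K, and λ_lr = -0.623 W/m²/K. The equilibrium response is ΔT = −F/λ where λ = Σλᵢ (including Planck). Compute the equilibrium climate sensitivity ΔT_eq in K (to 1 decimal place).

1.5 K

Net feedback parameter λ = (−3.4) + (-0.266) + (+2.1) + (-0.623) = -2.189 W/m²/K.
ΔT = −F/λ = −3.33/(-2.189) = 1.5 K.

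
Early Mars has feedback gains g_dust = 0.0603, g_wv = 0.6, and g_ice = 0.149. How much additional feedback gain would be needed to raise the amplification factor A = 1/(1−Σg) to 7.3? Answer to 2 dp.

Current total gain = 0.8093.
Target gain for A = 7.3: g* = 1 − 1/7.3 = 0.863.
Additional gain needed = 0.863 − 0.8093 = 0.05.

0.05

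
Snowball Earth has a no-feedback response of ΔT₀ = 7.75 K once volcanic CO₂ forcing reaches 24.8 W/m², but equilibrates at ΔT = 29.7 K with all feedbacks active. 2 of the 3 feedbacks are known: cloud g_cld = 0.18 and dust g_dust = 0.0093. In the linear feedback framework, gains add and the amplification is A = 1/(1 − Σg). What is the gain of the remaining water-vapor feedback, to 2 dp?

0.55

Amplification A = ΔT/ΔT₀ = 29.7/7.75 = 3.832.
Total gain g = 1 − 1/A = 1 − 1/3.832 = 0.739.
Known gains sum to 0.18 + 0.0093 = 0.1893.
g_wv = 0.739 − 0.1893 = 0.55.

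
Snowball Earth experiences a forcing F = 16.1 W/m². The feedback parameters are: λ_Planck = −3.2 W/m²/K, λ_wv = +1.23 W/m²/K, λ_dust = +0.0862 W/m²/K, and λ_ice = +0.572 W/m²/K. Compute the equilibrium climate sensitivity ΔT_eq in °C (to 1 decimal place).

12.3 °C

Net feedback parameter λ = (−3.2) + (+1.23) + (+0.0862) + (+0.572) = -1.3118 W/m²/K.
ΔT = −F/λ = −16.1/(-1.3118) = 12.3 °C.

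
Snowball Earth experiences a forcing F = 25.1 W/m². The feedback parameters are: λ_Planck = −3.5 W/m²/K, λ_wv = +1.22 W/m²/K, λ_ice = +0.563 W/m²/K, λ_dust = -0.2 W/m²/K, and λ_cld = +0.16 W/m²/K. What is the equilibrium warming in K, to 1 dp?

14.3 K

Net feedback parameter λ = (−3.5) + (+1.22) + (+0.563) + (-0.2) + (+0.16) = -1.757 W/m²/K.
ΔT = −F/λ = −25.1/(-1.757) = 14.3 K.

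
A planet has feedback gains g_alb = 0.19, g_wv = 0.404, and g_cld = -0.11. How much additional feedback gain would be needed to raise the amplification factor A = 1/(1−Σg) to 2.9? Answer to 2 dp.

0.17

Current total gain = 0.484.
Target gain for A = 2.9: g* = 1 − 1/2.9 = 0.6552.
Additional gain needed = 0.6552 − 0.484 = 0.17.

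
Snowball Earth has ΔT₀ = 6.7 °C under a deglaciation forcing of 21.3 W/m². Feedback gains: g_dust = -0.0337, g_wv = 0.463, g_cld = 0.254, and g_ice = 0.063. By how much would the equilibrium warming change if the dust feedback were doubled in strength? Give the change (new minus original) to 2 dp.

Original: g = 0.7463, ΔT = 6.7/(1−0.7463) = 26.4091 °C.
With doubled dust: g' = 0.7126, ΔT' = 6.7/(1−0.7126) = 23.3125 °C.
Change = 23.3125 − 26.4091 = -3.10 °C.

-3.10 °C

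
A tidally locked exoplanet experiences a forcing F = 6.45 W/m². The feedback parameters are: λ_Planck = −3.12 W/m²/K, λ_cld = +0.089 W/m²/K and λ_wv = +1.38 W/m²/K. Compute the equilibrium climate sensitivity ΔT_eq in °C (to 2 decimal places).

3.91 °C

Net feedback parameter λ = (−3.12) + (+0.089) + (+1.38) = -1.651 W/m²/K.
ΔT = −F/λ = −6.45/(-1.651) = 3.91 °C.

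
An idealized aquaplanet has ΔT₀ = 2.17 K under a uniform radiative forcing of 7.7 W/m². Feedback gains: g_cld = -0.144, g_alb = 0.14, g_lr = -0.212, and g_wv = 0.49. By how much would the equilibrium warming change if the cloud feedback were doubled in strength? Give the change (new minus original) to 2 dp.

Original: g = 0.274, ΔT = 2.17/(1−0.274) = 2.9890 K.
With doubled cloud: g' = 0.13, ΔT' = 2.17/(1−0.13) = 2.4943 K.
Change = 2.4943 − 2.9890 = -0.49 K.

-0.49 K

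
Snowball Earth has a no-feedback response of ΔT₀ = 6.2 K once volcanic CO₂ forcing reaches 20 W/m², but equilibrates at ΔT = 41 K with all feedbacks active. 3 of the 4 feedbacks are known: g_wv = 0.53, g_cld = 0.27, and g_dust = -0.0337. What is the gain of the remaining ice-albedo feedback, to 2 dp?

Amplification A = ΔT/ΔT₀ = 41/6.2 = 6.613.
Total gain g = 1 − 1/A = 1 − 1/6.613 = 0.8488.
Known gains sum to 0.53 + 0.27 − 0.0337 = 0.7663.
g_ice = 0.8488 − 0.7663 = 0.08.

0.08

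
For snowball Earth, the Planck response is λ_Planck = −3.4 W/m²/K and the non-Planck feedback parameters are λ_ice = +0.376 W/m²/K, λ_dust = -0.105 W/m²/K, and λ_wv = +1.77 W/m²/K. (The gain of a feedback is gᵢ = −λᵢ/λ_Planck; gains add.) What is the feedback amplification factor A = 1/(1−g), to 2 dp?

2.50

Convert to gains: g_ice = 0.376/3.4 = 0.1106; g_dust = -0.105/3.4 = -0.03088; g_wv = 1.77/3.4 = 0.5206.
Total gain g = 0.60032.
A = 1/(1 − 0.60032) = 2.50.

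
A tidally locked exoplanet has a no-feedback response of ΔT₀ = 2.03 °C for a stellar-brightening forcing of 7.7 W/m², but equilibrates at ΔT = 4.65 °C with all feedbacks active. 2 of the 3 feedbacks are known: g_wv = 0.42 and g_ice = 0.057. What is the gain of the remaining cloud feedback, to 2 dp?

0.09

Amplification A = ΔT/ΔT₀ = 4.65/2.03 = 2.291.
Total gain g = 1 − 1/A = 1 − 1/2.291 = 0.5635.
Known gains sum to 0.42 + 0.057 = 0.477.
g_cld = 0.5635 − 0.477 = 0.09.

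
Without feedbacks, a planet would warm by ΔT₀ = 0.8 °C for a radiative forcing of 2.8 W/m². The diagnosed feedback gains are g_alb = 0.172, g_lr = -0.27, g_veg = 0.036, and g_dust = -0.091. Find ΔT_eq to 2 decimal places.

0.69 °C

Total gain g = 0.172 − 0.27 + 0.036 − 0.091 = -0.153.
Amplification A = 1/(1 + 0.153) = 0.8673.
ΔT = 0.8 × 0.8673 = 0.69 °C.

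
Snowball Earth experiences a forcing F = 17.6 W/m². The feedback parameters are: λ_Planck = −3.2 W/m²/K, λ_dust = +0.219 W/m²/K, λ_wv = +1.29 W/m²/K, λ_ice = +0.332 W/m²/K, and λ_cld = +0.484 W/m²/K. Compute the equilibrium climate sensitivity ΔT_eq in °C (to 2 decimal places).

20.11 °C

Net feedback parameter λ = (−3.2) + (+0.219) + (+1.29) + (+0.332) + (+0.484) = -0.875 W/m²/K.
ΔT = −F/λ = −17.6/(-0.875) = 20.11 °C.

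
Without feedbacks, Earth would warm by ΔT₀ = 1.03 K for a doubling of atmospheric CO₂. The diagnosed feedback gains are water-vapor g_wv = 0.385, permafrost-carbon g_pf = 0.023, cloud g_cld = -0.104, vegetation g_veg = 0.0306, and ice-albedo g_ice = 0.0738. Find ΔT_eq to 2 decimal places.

1.74 K

Total gain g = 0.385 + 0.023 − 0.104 + 0.0306 + 0.0738 = 0.4084.
Amplification A = 1/(1 − 0.4084) = 1.69.
ΔT = 1.03 × 1.69 = 1.74 K.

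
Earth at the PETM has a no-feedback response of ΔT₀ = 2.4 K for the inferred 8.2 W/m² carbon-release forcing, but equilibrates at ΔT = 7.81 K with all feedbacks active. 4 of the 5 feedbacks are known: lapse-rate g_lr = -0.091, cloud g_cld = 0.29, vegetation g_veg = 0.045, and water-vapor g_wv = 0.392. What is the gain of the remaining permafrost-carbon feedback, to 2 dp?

Amplification A = ΔT/ΔT₀ = 7.81/2.4 = 3.254.
Total gain g = 1 − 1/A = 1 − 1/3.254 = 0.6927.
Known gains sum to -0.091 + 0.29 + 0.045 + 0.392 = 0.636.
g_pf = 0.6927 − 0.636 = 0.06.

0.06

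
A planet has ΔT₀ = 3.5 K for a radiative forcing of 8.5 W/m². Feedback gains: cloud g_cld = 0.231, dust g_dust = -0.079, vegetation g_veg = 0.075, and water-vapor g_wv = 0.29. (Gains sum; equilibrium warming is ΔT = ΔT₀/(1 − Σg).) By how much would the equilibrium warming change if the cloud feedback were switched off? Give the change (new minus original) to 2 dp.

Original: g = 0.517, ΔT = 3.5/(1−0.517) = 7.2464 K.
Without cloud: g' = 0.286, ΔT' = 3.5/(1−0.286) = 4.9020 K.
Change = 4.9020 − 7.2464 = -2.34 K.

-2.34 K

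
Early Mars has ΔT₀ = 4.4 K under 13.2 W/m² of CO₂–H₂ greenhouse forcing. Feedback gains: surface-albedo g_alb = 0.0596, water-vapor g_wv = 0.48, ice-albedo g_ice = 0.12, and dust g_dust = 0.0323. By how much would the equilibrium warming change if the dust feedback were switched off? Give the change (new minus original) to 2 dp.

-1.36 K

Original: g = 0.6919, ΔT = 4.4/(1−0.6919) = 14.2811 K.
Without dust: g' = 0.6596, ΔT' = 4.4/(1−0.6596) = 12.9260 K.
Change = 12.9260 − 14.2811 = -1.36 K.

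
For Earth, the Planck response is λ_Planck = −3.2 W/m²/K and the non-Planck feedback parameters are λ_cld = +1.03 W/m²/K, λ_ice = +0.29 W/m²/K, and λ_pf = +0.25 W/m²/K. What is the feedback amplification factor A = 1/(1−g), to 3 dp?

Convert to gains: g_cld = 1.03/3.2 = 0.3219; g_ice = 0.29/3.2 = 0.09062; g_pf = 0.25/3.2 = 0.07812.
Total gain g = 0.49064.
A = 1/(1 − 0.49064) = 1.963.

1.963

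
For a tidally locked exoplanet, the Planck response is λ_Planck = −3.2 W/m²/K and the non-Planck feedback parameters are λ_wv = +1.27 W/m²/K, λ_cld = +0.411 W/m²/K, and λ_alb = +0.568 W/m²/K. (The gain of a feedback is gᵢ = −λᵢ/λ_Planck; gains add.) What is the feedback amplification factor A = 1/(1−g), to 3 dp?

Convert to gains: g_wv = 1.27/3.2 = 0.3969; g_cld = 0.411/3.2 = 0.1284; g_alb = 0.568/3.2 = 0.1775.
Total gain g = 0.7028.
A = 1/(1 − 0.7028) = 3.365.

3.365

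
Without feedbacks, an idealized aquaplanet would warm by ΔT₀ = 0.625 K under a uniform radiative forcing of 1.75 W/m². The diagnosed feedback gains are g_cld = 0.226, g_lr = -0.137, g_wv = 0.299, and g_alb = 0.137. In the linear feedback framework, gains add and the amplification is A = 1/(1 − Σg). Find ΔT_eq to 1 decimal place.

1.3 K

Total gain g = 0.226 − 0.137 + 0.299 + 0.137 = 0.525.
Amplification A = 1/(1 − 0.525) = 2.105.
ΔT = 0.625 × 2.105 = 1.3 K.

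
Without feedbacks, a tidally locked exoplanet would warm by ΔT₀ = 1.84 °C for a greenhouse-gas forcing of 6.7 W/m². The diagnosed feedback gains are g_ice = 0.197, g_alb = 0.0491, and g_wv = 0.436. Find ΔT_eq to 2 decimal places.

5.79 °C

Total gain g = 0.197 + 0.0491 + 0.436 = 0.6821.
Amplification A = 1/(1 − 0.6821) = 3.146.
ΔT = 1.84 × 3.146 = 5.79 °C.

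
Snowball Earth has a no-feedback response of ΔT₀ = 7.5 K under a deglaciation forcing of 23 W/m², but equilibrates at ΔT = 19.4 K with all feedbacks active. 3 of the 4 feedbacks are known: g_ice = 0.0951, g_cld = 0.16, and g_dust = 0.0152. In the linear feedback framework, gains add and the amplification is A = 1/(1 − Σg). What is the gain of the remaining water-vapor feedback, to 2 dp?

Amplification A = ΔT/ΔT₀ = 19.4/7.5 = 2.587.
Total gain g = 1 − 1/A = 1 − 1/2.587 = 0.6135.
Known gains sum to 0.0951 + 0.16 + 0.0152 = 0.2703.
g_wv = 0.6135 − 0.2703 = 0.34.

0.34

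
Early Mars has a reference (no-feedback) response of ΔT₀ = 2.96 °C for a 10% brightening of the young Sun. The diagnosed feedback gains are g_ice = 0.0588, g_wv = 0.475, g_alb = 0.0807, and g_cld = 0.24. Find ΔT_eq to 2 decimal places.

20.34 °C

Total gain g = 0.0588 + 0.475 + 0.0807 + 0.24 = 0.8545.
Amplification A = 1/(1 − 0.8545) = 6.873.
ΔT = 2.96 × 6.873 = 20.34 °C.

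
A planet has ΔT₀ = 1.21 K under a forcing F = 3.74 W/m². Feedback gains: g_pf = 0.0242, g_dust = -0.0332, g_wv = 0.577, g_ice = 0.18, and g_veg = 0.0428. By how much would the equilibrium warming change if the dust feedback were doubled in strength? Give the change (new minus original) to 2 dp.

Original: g = 0.7908, ΔT = 1.21/(1−0.7908) = 5.7839 K.
With doubled dust: g' = 0.7576, ΔT' = 1.21/(1−0.7576) = 4.9917 K.
Change = 4.9917 − 5.7839 = -0.79 K.

-0.79 K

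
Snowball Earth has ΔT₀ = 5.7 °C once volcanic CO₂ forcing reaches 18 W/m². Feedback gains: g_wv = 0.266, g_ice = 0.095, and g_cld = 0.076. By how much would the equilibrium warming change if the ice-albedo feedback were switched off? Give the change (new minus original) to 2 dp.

-1.46 °C

Original: g = 0.437, ΔT = 5.7/(1−0.437) = 10.1243 °C.
Without ice-albedo: g' = 0.342, ΔT' = 5.7/(1−0.342) = 8.6626 °C.
Change = 8.6626 − 10.1243 = -1.46 °C.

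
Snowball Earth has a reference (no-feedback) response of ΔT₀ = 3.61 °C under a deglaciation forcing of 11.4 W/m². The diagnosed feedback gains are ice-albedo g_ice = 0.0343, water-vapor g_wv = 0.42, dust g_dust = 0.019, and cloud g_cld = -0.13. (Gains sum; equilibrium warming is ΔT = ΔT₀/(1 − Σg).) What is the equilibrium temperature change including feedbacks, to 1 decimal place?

5.5 °C

Total gain g = 0.0343 + 0.42 + 0.019 − 0.13 = 0.3433.
Amplification A = 1/(1 − 0.3433) = 1.523.
ΔT = 3.61 × 1.523 = 5.5 °C.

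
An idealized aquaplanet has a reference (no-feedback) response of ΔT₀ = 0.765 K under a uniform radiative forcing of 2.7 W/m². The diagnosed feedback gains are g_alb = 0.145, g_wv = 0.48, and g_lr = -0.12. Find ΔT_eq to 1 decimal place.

1.5 K

Total gain g = 0.145 + 0.48 − 0.12 = 0.505.
Amplification A = 1/(1 − 0.505) = 2.02.
ΔT = 0.765 × 2.02 = 1.5 K.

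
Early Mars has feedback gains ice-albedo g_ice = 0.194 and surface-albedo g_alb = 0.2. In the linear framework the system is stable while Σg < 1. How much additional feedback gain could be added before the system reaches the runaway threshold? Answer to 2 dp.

Current total gain = 0.194 + 0.2 = 0.394.
Margin to runaway = 1 − 0.394 = 0.61.

0.61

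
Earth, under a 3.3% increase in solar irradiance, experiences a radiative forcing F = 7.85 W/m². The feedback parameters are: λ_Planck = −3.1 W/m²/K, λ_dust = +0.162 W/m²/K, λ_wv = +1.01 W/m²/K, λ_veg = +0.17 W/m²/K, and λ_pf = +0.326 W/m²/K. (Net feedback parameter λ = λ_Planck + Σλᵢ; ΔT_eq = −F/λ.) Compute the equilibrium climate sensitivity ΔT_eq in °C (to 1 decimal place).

Net feedback parameter λ = (−3.1) + (+0.162) + (+1.01) + (+0.17) + (+0.326) = -1.432 W/m²/K.
ΔT = −F/λ = −7.85/(-1.432) = 5.5 °C.

5.5 °C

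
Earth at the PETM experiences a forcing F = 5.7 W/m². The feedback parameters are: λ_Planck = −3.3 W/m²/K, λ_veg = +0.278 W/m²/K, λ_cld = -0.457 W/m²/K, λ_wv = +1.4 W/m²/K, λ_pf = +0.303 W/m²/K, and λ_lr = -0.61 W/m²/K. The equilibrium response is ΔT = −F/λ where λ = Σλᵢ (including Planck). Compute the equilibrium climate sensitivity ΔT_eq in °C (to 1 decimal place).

Net feedback parameter λ = (−3.3) + (+0.278) + (-0.457) + (+1.4) + (+0.303) + (-0.61) = -2.386 W/m²/K.
ΔT = −F/λ = −5.7/(-2.386) = 2.4 °C.

2.4 °C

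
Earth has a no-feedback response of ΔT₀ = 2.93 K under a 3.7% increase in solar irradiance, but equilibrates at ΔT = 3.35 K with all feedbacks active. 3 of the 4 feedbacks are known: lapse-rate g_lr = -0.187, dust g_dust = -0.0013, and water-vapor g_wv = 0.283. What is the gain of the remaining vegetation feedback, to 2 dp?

0.03

Amplification A = ΔT/ΔT₀ = 3.35/2.93 = 1.143.
Total gain g = 1 − 1/A = 1 − 1/1.143 = 0.1251.
Known gains sum to -0.187 − 0.0013 + 0.283 = 0.0947.
g_veg = 0.1251 − 0.0947 = 0.03.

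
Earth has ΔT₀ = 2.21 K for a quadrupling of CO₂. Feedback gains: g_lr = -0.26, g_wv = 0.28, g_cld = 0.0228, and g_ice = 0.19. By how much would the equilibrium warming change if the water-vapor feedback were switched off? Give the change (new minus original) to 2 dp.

-0.77 K

Original: g = 0.2328, ΔT = 2.21/(1−0.2328) = 2.8806 K.
Without water-vapor: g' = -0.0472, ΔT' = 2.21/(1+0.0472) = 2.1104 K.
Change = 2.1104 − 2.8806 = -0.77 K.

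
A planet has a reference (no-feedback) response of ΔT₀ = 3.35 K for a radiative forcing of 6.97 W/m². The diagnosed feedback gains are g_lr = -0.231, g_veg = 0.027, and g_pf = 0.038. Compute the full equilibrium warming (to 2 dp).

Total gain g = -0.231 + 0.027 + 0.038 = -0.166.
Amplification A = 1/(1 + 0.166) = 0.8576.
ΔT = 3.35 × 0.8576 = 2.87 K.

2.87 K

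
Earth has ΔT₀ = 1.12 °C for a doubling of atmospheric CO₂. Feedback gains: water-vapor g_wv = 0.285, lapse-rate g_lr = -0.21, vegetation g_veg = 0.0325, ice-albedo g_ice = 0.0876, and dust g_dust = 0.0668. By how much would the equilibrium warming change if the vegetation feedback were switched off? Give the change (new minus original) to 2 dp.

Original: g = 0.2619, ΔT = 1.12/(1−0.2619) = 1.5174 °C.
Without vegetation: g' = 0.2294, ΔT' = 1.12/(1−0.2294) = 1.4534 °C.
Change = 1.4534 − 1.5174 = -0.06 °C.

-0.06 °C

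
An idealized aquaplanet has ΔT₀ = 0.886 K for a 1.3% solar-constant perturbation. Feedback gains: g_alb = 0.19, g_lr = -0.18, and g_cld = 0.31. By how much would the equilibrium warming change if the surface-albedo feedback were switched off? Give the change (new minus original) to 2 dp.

-0.28 K

Original: g = 0.32, ΔT = 0.886/(1−0.32) = 1.3029 K.
Without surface-albedo: g' = 0.13, ΔT' = 0.886/(1−0.13) = 1.0184 K.
Change = 1.0184 − 1.3029 = -0.28 K.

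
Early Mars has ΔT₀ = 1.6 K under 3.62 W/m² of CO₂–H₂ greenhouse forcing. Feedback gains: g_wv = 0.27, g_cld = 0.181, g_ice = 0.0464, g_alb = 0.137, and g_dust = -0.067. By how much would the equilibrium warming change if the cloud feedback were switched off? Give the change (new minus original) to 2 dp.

Original: g = 0.5674, ΔT = 1.6/(1−0.5674) = 3.6986 K.
Without cloud: g' = 0.3864, ΔT' = 1.6/(1−0.3864) = 2.6076 K.
Change = 2.6076 − 3.6986 = -1.09 K.

-1.09 K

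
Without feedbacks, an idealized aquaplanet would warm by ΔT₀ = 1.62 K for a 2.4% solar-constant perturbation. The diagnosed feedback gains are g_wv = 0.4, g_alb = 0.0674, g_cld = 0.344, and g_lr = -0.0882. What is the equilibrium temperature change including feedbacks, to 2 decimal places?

Total gain g = 0.4 + 0.0674 + 0.344 − 0.0882 = 0.7232.
Amplification A = 1/(1 − 0.7232) = 3.613.
ΔT = 1.62 × 3.613 = 5.85 K.

5.85 K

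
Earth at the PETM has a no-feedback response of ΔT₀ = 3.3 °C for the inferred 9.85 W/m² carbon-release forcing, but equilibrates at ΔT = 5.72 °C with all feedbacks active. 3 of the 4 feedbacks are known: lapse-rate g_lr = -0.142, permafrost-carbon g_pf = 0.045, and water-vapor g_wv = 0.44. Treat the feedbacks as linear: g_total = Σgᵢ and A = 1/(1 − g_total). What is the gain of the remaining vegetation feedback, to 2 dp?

0.08

Amplification A = ΔT/ΔT₀ = 5.72/3.3 = 1.733.
Total gain g = 1 − 1/A = 1 − 1/1.733 = 0.423.
Known gains sum to -0.142 + 0.045 + 0.44 = 0.343.
g_veg = 0.423 − 0.343 = 0.08.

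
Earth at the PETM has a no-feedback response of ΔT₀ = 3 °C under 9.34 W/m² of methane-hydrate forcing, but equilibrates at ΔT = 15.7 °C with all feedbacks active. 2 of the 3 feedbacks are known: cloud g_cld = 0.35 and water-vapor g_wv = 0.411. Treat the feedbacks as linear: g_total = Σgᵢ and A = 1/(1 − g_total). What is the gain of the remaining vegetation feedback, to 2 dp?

0.05

Amplification A = ΔT/ΔT₀ = 15.7/3 = 5.233.
Total gain g = 1 − 1/A = 1 − 1/5.233 = 0.8089.
Known gains sum to 0.35 + 0.411 = 0.761.
g_veg = 0.8089 − 0.761 = 0.05.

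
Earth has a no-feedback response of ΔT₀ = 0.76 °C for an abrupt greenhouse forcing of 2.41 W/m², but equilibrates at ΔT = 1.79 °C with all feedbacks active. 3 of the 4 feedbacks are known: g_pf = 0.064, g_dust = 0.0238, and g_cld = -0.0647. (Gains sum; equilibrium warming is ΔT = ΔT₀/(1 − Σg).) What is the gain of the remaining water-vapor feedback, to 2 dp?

Amplification A = ΔT/ΔT₀ = 1.79/0.76 = 2.355.
Total gain g = 1 − 1/A = 1 − 1/2.355 = 0.5754.
Known gains sum to 0.064 + 0.0238 − 0.0647 = 0.0231.
g_wv = 0.5754 − 0.0231 = 0.55.

0.55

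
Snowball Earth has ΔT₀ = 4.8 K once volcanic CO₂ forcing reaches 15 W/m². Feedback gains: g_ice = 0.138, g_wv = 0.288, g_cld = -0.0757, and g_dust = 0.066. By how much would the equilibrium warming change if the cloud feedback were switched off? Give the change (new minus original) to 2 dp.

Original: g = 0.4163, ΔT = 4.8/(1−0.4163) = 8.2234 K.
Without cloud: g' = 0.492, ΔT' = 4.8/(1−0.492) = 9.4488 K.
Change = 9.4488 − 8.2234 = 1.23 K.

1.23 K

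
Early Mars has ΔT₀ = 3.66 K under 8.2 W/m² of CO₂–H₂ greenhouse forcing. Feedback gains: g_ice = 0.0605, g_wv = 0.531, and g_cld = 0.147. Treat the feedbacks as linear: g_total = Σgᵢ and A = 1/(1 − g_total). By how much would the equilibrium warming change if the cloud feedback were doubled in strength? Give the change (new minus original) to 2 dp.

Original: g = 0.7385, ΔT = 3.66/(1−0.7385) = 13.9962 K.
With doubled cloud: g' = 0.8855, ΔT' = 3.66/(1−0.8855) = 31.9651 K.
Change = 31.9651 − 13.9962 = 17.97 K.

17.97 K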